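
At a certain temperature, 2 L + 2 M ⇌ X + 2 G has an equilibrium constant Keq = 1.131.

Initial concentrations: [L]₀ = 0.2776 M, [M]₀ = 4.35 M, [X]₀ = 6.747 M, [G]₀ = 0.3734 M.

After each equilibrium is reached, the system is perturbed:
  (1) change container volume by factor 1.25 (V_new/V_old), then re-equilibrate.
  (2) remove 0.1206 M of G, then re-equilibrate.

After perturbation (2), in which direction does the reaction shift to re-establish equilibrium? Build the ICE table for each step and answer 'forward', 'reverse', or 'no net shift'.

Q₀ = 0.6451 vs Keq = 1.131 ⇒ Q<K, forward
Step 1:
                  L         M         X         G
  Initial    0.2776      4.35     6.747    0.3734
  Change   -0.04183  -0.04183   0.02091   0.04183
  Equil      0.2358     4.308     6.768    0.4152
  solve Keq expr → x = 0.02091; check Q = 1.131
Then change container volume by factor 1.25 (V_new/V_old).
Step 2:
                  L         M         X         G
  Initial    0.1886     3.447     5.414    0.3322
  Change    0.01308   0.01308 -0.006538  -0.01308
  Equil      0.2017      3.46     5.408    0.3191
  solve Keq expr → x = -0.006538; check Q = 1.131
Then remove 0.1206 M of G.
Step 3:
                  L         M         X         G
  Initial    0.2017      3.46     5.408    0.1985
  Change   -0.04525  -0.04525   0.02263   0.04525
  Equil      0.1564     3.414      5.43    0.2438
  solve Keq expr → x = 0.02263; check Q = 1.131

Direction: forward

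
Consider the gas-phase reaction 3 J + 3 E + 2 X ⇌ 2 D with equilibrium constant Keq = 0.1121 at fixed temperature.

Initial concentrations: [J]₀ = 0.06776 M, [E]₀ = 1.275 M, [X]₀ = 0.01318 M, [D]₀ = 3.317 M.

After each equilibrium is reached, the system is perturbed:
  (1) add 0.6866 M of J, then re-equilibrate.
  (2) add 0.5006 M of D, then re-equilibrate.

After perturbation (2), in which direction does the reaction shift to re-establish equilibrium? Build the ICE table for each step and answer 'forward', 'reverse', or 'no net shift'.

Direction: reverse

Q₀ = 9.8222e+07 vs Keq = 0.1121 ⇒ Q>K, reverse
Step 1:
                   J          E          X          D
  init       0.06776      1.275    0.01318      3.317
  Δ            1.387      1.387     0.9246    -0.9246
  eq           1.455      2.662     0.9378      2.392
  solve Keq expr → x = -0.4623; check Q = 0.1121
Then add 0.6866 M of J.
Step 2:
                   J          E          X          D
  init         2.141      2.662     0.9378      2.392
  Δ          -0.2432    -0.2432    -0.1621     0.1621
  eq           1.898      2.419     0.7757      2.555
  solve Keq expr → x = 0.08106; check Q = 0.1121
Then add 0.5006 M of D.
Step 3:
                   J          E          X          D
  init         1.898      2.419     0.7757      3.055
  Δ          0.07335    0.07335     0.0489    -0.0489
  eq           1.971      2.492     0.8245      3.006
  solve Keq expr → x = -0.02445; check Q = 0.1121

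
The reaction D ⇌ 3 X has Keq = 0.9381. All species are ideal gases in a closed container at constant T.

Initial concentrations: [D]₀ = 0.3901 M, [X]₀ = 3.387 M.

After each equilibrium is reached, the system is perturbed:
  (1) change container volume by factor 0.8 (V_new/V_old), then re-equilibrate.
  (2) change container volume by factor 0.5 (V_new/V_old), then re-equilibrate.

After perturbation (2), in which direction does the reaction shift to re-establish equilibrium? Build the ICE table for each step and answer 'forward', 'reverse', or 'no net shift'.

Q₀ = 99.6 vs Keq = 0.9381 ⇒ Q>K, reverse
Step 1:
                    D           X
  I            0.3901       3.387
  C            0.7847      -2.354
  E             1.175       1.033
  solve Keq expr → x = -0.7847; check Q = 0.9381
Then change container volume by factor 0.8 (V_new/V_old).
Step 2:
                    D           X
  I             1.468       1.291
  C           0.05492     -0.1648
  E             1.523       1.126
  solve Keq expr → x = -0.05492; check Q = 0.9381
Then change container volume by factor 0.5 (V_new/V_old).
Step 3:
                    D           X
  I             3.047       2.253
  C            0.2646     -0.7937
  E             3.311       1.459
  solve Keq expr → x = -0.2646; check Q = 0.9381

Direction: reverse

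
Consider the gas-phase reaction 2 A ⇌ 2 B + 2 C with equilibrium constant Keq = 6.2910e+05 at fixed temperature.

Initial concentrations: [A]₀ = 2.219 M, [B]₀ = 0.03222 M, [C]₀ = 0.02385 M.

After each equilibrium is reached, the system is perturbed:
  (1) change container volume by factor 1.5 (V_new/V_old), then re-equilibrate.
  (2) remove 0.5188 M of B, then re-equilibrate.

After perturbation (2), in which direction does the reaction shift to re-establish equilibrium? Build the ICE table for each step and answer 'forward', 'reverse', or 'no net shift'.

Q₀ = 1.1993e-07 vs Keq = 6.2910e+05 ⇒ Q<K, forward
Step 1:
                   A          B          C
  Initial      2.219    0.03222    0.02385
  Change      -2.213      2.213      2.213
  Equil      0.00633      2.245      2.237
  solve Keq expr → x = 1.106; check Q = 6.2910e+05
Then change container volume by factor 1.5 (V_new/V_old).
Step 2:
                   A          B          C
  Initial    0.00422      1.497      1.491
  Change   -0.001401   0.001401   0.001401
  Equil     0.002819      1.498      1.492
  solve Keq expr → x = 7.0070e-04; check Q = 6.2910e+05
Then remove 0.5188 M of B.
Step 3:
                   A          B          C
  Initial   0.002819     0.9792      1.492
  Change  -9.7315e-04 9.7315e-04 9.7315e-04
  Equil     0.001845     0.9802      1.493
  solve Keq expr → x = 4.8657e-04; check Q = 6.2910e+05

Direction: forward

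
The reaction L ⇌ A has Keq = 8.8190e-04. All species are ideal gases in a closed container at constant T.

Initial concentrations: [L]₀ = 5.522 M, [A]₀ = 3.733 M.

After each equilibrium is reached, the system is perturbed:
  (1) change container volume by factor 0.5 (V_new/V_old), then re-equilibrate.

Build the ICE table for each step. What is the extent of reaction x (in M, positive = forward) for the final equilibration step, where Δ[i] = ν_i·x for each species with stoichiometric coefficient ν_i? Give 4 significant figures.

Q₀ = 0.676 vs Keq = 8.8190e-04 ⇒ Q>K, reverse
Step 1:
                   L          A
  Initial      5.522      3.733
  Change       3.725     -3.725
  Equil        9.247   0.008155
  solve Keq expr → x = -3.725; check Q = 8.8190e-04
Then change container volume by factor 0.5 (V_new/V_old).
Step 2:
                   L          A
  Initial      18.49    0.01631
  Change           0          0
  Equil        18.49    0.01631
  solve Keq expr → x = 0; check Q = 8.8190e-04

x = 0 M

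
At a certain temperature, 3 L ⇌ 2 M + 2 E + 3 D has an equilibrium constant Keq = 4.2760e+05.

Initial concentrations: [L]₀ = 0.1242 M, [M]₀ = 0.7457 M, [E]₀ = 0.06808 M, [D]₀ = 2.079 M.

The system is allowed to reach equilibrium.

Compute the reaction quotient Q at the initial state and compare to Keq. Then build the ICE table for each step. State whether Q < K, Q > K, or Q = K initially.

Q₀ = 12.09 vs Keq = 4.2760e+05 ⇒ Q<K, forward
Step 1:
                   L          M          E          D
  Initial     0.1242     0.7457    0.06808      2.079
  Change     -0.1171    0.07806    0.07806     0.1171
  Equil     0.007107     0.8238     0.1461      2.196
  solve Keq expr → x = 0.03903; check Q = 4.2760e+05

Q₀ = 12.09; Q < K (proceeds forward)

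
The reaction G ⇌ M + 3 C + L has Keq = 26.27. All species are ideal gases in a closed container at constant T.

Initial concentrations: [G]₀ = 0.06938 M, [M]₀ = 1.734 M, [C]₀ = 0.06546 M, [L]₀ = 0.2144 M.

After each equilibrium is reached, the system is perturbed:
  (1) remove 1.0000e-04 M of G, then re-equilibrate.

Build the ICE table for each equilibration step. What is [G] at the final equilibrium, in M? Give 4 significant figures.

Q₀ = 0.001503 vs Keq = 26.27 ⇒ Q<K, forward
Step 1:
                   G          M          C          L
  I          0.06938      1.734    0.06546     0.2144
  C         -0.06899    0.06899      0.207    0.06899
  E       3.9322e-04      1.803     0.2724     0.2834
  solve Keq expr → x = 0.06899; check Q = 26.27
Then remove 1.0000e-04 M of G.
Step 2:
                   G          M          C          L
  I       2.9322e-04      1.803     0.2724     0.2834
  C       9.8563e-05 -9.8563e-05 -2.9569e-04 -9.8563e-05
  E       3.9178e-04      1.803     0.2721     0.2833
  solve Keq expr → x = -9.8563e-05; check Q = 26.27

[G]_eq = 3.9178e-04 M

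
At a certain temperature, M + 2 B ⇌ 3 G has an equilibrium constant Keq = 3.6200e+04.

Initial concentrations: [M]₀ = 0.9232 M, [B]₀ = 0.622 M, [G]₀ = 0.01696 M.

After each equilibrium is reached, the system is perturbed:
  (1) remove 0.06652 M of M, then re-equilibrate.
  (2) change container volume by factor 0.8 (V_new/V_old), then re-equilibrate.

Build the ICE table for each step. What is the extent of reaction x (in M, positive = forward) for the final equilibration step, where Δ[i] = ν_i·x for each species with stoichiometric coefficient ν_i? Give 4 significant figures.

x = 0 M

Q₀ = 1.3658e-05 vs Keq = 3.6200e+04 ⇒ Q<K, forward
Step 1:
                   M          B          G
  init        0.9232      0.622    0.01696
  Δ          -0.3079    -0.6159     0.9238
  eq          0.6153   0.006114     0.9408
  solve Keq expr → x = 0.3079; check Q = 3.6200e+04
Then remove 0.06652 M of M.
Step 2:
                   M          B          G
  init        0.5487   0.006114     0.9408
  Δ       1.7675e-04 3.5349e-04 -5.3024e-04
  eq          0.5489   0.006468     0.9403
  solve Keq expr → x = -1.7675e-04; check Q = 3.6200e+04
Then change container volume by factor 0.8 (V_new/V_old).
Step 3:
                   M          B          G
  init        0.6861   0.008085      1.175
  Δ                0          0          0
  eq          0.6861   0.008085      1.175
  solve Keq expr → x = 0; check Q = 3.6200e+04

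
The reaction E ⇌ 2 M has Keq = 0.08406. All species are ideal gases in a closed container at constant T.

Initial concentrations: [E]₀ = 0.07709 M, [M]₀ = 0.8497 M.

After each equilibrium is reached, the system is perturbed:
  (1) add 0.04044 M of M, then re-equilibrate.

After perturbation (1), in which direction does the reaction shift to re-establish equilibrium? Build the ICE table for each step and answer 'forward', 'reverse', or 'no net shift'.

Direction: reverse

Q₀ = 9.366 vs Keq = 0.08406 ⇒ Q>K, reverse
Step 1:
                  E         M
  I         0.07709    0.8497
  C          0.3321   -0.6642
  E          0.4092    0.1855
  solve Keq expr → x = -0.3321; check Q = 0.08406
Then add 0.04044 M of M.
Step 2:
                  E         M
  I          0.4092    0.2259
  C         0.01818  -0.03636
  E          0.4274    0.1895
  solve Keq expr → x = -0.01818; check Q = 0.08406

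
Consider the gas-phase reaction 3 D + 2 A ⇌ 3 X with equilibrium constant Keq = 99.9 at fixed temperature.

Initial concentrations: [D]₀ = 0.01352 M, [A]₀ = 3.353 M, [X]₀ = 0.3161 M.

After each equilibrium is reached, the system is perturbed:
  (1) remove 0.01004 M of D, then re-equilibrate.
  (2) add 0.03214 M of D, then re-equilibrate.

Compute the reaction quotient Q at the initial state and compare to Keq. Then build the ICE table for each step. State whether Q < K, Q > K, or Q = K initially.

Q₀ = 1137 vs Keq = 99.9 ⇒ Q>K, reverse
Step 1:
                  D         A         X
  I         0.01352     3.353    0.3161
  C         0.01535   0.01024  -0.01535
  E         0.02887     3.363    0.3007
  solve Keq expr → x = -0.005118; check Q = 99.9
Then remove 0.01004 M of D.
Step 2:
                  D         A         X
  I         0.01883     3.363    0.3007
  C         0.00913  0.006086  -0.00913
  E         0.02796     3.369    0.2916
  solve Keq expr → x = -0.003043; check Q = 99.9
Then add 0.03214 M of D.
Step 3:
                  D         A         X
  I          0.0601     3.369    0.2916
  C        -0.02922  -0.01948   0.02922
  E         0.03088      3.35    0.3208
  solve Keq expr → x = 0.00974; check Q = 99.9

Q₀ = 1137; Q > K (proceeds reverse)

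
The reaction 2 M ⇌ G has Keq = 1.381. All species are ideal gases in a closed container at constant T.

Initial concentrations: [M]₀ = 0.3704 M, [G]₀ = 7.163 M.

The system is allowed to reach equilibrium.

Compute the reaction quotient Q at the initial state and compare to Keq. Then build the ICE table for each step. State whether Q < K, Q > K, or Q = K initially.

Q₀ = 52.21; Q > K (proceeds reverse)

Q₀ = 52.21 vs Keq = 1.381 ⇒ Q>K, reverse
Step 1:
                    M           G
  init         0.3704       7.163
  Δ             1.762     -0.8812
  eq            2.133       6.282
  solve Keq expr → x = -0.8812; check Q = 1.381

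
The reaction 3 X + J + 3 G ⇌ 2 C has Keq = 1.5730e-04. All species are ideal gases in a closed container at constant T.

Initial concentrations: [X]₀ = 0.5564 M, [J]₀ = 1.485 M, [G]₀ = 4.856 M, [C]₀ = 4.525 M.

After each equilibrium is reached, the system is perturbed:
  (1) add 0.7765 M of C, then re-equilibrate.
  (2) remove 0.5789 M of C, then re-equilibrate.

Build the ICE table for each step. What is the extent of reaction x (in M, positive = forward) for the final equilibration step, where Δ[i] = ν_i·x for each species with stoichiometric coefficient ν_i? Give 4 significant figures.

x = 0.07196 M

Q₀ = 0.6991 vs Keq = 1.5730e-04 ⇒ Q>K, reverse
Step 1:
                    X           J           G           C
  init         0.5564       1.485       4.856       4.525
  Δ             2.847      0.9491       2.847      -1.898
  eq            3.404       2.434       7.703       2.627
  solve Keq expr → x = -0.9491; check Q = 1.5730e-04
Then add 0.7765 M of C.
Step 2:
                    X           J           G           C
  init          3.404       2.434       7.703       3.403
  Δ            0.2934     0.09779      0.2934     -0.1956
  eq            3.697       2.532       7.997       3.208
  solve Keq expr → x = -0.09779; check Q = 1.5730e-04
Then remove 0.5789 M of C.
Step 3:
                    X           J           G           C
  init          3.697       2.532       7.997       2.629
  Δ           -0.2159    -0.07196     -0.2159      0.1439
  eq            3.481        2.46       7.781       2.773
  solve Keq expr → x = 0.07196; check Q = 1.5730e-04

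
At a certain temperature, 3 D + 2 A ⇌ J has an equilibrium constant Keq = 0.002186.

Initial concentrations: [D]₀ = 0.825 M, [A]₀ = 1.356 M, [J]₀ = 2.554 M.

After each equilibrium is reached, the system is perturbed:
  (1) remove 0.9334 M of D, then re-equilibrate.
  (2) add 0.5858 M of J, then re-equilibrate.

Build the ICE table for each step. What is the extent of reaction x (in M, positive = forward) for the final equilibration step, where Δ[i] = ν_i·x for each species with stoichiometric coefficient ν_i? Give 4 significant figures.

x = -0.08949 M

Q₀ = 2.474 vs Keq = 0.002186 ⇒ Q>K, reverse
Step 1:
                    D           A           J
  Initial       0.825       1.356       2.554
  Change        3.087       2.058      -1.029
  Equil         3.912       3.414       1.525
  solve Keq expr → x = -1.029; check Q = 0.002186
Then remove 0.9334 M of D.
Step 2:
                    D           A           J
  Initial       2.978       3.414       1.525
  Change       0.5344      0.3563     -0.1781
  Equil         3.513        3.77       1.347
  solve Keq expr → x = -0.1781; check Q = 0.002186
Then add 0.5858 M of J.
Step 3:
                    D           A           J
  Initial       3.513        3.77       1.933
  Change       0.2685       0.179    -0.08949
  Equil         3.781       3.949       1.843
  solve Keq expr → x = -0.08949; check Q = 0.002186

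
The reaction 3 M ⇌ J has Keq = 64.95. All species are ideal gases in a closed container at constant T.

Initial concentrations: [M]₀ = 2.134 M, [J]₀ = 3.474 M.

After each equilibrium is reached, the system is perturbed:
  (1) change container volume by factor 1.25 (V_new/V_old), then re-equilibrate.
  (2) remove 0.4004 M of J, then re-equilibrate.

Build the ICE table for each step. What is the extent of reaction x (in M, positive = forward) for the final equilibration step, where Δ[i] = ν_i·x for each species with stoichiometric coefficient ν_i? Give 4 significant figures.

x = 0.005223 M

Q₀ = 0.3575 vs Keq = 64.95 ⇒ Q<K, forward
Step 1:
                  M         J
  I           2.134     3.474
  C          -1.737    0.5791
  E          0.3966     4.053
  solve Keq expr → x = 0.5791; check Q = 64.95
Then change container volume by factor 1.25 (V_new/V_old).
Step 2:
                  M         J
  I          0.3173     3.242
  C         0.05026  -0.01675
  E          0.3676     3.226
  solve Keq expr → x = -0.01675; check Q = 64.95
Then remove 0.4004 M of J.
Step 3:
                  M         J
  I          0.3676     2.825
  C        -0.01567  0.005223
  E          0.3519     2.831
  solve Keq expr → x = 0.005223; check Q = 64.95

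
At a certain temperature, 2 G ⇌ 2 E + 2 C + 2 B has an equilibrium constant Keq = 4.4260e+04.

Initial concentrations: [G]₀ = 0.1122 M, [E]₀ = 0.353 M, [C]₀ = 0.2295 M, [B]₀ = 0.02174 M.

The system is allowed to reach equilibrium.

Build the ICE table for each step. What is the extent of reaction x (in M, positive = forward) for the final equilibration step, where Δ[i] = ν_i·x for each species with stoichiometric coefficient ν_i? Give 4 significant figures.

x = 0.05605 M

Q₀ = 2.4640e-04 vs Keq = 4.4260e+04 ⇒ Q<K, forward
Step 1:
                  G         E         C         B
  init       0.1122     0.353    0.2295   0.02174
  Δ         -0.1121    0.1121    0.1121    0.1121
  eq      1.0107e-04    0.4651    0.3416    0.1338
  solve Keq expr → x = 0.05605; check Q = 4.4260e+04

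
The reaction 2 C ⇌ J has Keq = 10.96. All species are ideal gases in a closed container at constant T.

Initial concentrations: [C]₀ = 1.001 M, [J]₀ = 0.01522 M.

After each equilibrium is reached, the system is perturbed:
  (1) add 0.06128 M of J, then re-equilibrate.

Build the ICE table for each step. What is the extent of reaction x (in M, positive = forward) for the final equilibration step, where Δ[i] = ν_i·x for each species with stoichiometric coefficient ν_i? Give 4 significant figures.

Q₀ = 0.01519 vs Keq = 10.96 ⇒ Q<K, forward
Step 1:
                    C           J
  Initial       1.001     0.01522
  Change      -0.8057      0.4028
  Equil        0.1953      0.4181
  solve Keq expr → x = 0.4028; check Q = 10.96
Then add 0.06128 M of J.
Step 2:
                    C           J
  Initial      0.1953      0.4793
  Change      0.01246   -0.006231
  Equil        0.2078      0.4731
  solve Keq expr → x = -0.006231; check Q = 10.96

x = -0.006231 M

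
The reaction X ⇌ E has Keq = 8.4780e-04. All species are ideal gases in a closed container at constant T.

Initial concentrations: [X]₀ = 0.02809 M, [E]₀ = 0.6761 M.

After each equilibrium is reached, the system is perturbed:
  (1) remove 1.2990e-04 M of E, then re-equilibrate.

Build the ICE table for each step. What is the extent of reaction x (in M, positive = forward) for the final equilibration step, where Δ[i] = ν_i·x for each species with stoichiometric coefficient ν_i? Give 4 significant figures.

Q₀ = 24.07 vs Keq = 8.4780e-04 ⇒ Q>K, reverse
Step 1:
                    X           E
  init        0.02809      0.6761
  Δ            0.6755     -0.6755
  eq           0.7036  5.9651e-04
  solve Keq expr → x = -0.6755; check Q = 8.4780e-04
Then remove 1.2990e-04 M of E.
Step 2:
                    X           E
  init         0.7036  4.6661e-04
  Δ       -1.2979e-04  1.2979e-04
  eq           0.7035  5.9640e-04
  solve Keq expr → x = 1.2979e-04; check Q = 8.4780e-04

x = 1.2979e-04 M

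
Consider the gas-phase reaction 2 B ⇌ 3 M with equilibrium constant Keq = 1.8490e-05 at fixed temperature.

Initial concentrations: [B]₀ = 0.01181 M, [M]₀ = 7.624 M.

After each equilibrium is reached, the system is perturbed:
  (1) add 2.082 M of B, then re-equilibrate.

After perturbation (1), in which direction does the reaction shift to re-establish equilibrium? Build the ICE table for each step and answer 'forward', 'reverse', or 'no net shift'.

Q₀ = 3.1772e+06 vs Keq = 1.8490e-05 ⇒ Q>K, reverse
Step 1:
                  B         M
  Initial   0.01181     7.624
  Change      5.031    -7.546
  Equil       5.043   0.07776
  solve Keq expr → x = -2.515; check Q = 1.8490e-05
Then add 2.082 M of B.
Step 2:
                  B         M
  Initial     7.125   0.07776
  Change   -0.01335   0.02003
  Equil       7.111   0.09779
  solve Keq expr → x = 0.006676; check Q = 1.8490e-05

Direction: forward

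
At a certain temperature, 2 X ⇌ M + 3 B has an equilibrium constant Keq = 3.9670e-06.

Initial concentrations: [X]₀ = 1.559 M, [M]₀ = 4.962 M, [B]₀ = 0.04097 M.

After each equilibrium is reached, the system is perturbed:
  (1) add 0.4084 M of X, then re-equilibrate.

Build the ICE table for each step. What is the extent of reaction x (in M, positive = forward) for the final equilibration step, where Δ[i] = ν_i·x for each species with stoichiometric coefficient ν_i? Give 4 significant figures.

x = 6.9337e-04 M

Q₀ = 1.4040e-04 vs Keq = 3.9670e-06 ⇒ Q>K, reverse
Step 1:
                  X         M         B
  init        1.559     4.962   0.04097
  Δ         0.01892 -0.009461  -0.02838
  eq          1.578     4.953   0.01259
  solve Keq expr → x = -0.009461; check Q = 3.9670e-06
Then add 0.4084 M of X.
Step 2:
                  X         M         B
  init        1.986     4.953   0.01259
  Δ       -0.001387 6.9337e-04   0.00208
  eq          1.985     4.953   0.01467
  solve Keq expr → x = 6.9337e-04; check Q = 3.9670e-06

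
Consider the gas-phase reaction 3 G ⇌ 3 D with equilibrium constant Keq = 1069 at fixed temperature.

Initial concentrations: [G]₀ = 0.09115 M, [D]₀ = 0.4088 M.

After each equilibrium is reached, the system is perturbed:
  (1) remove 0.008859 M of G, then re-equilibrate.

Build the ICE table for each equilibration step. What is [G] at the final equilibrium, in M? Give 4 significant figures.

[G]_eq = 0.04375 M

Q₀ = 90.21 vs Keq = 1069 ⇒ Q<K, forward
Step 1:
                  G         D
  I         0.09115    0.4088
  C        -0.04661   0.04661
  E         0.04454    0.4554
  solve Keq expr → x = 0.01554; check Q = 1069
Then remove 0.008859 M of G.
Step 2:
                  G         D
  I         0.03568    0.4554
  C         0.00807  -0.00807
  E         0.04375    0.4473
  solve Keq expr → x = -0.00269; check Q = 1069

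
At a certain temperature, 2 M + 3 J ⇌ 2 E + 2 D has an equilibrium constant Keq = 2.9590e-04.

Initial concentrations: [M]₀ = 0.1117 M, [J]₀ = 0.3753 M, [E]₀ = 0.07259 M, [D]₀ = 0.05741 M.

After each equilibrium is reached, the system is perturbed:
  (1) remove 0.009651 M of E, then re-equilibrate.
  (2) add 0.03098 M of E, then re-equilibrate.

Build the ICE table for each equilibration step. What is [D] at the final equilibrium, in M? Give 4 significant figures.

[D]_eq = 0.01498 M

Q₀ = 0.02633 vs Keq = 2.9590e-04 ⇒ Q>K, reverse
Step 1:
                  M         J         E         D
  init       0.1117    0.3753   0.07259   0.05741
  Δ         0.03705   0.05557  -0.03705  -0.03705
  eq         0.1487    0.4309   0.03554   0.02036
  solve Keq expr → x = -0.01852; check Q = 2.9590e-04
Then remove 0.009651 M of E.
Step 2:
                  M         J         E         D
  init       0.1487    0.4309   0.02589   0.02036
  Δ       -0.003378 -0.005067  0.003378  0.003378
  eq         0.1454    0.4258   0.02927   0.02374
  solve Keq expr → x = 0.001689; check Q = 2.9590e-04
Then add 0.03098 M of E.
Step 3:
                  M         J         E         D
  init       0.1454    0.4258   0.06025   0.02374
  Δ        0.008763   0.01314 -0.008763 -0.008763
  eq         0.1541     0.439   0.05149   0.01498
  solve Keq expr → x = -0.004381; check Q = 2.9590e-04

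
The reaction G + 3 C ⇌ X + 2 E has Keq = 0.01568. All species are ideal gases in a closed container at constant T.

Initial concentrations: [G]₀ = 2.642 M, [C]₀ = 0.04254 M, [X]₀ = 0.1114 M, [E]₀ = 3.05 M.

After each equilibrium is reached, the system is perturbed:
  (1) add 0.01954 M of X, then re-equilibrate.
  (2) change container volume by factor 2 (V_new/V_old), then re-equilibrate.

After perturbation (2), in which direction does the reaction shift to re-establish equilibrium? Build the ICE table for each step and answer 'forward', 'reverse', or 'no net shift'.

Direction: reverse

Q₀ = 5095 vs Keq = 0.01568 ⇒ Q>K, reverse
Step 1:
                   G          C          X          E
  Initial      2.642    0.04254     0.1114       3.05
  Change      0.1111     0.3333    -0.1111    -0.2222
  Equil        2.753     0.3759 2.8670e-04      2.828
  solve Keq expr → x = -0.1111; check Q = 0.01568
Then add 0.01954 M of X.
Step 2:
                   G          C          X          E
  Initial      2.753     0.3759    0.01983      2.828
  Change     0.01937    0.05811   -0.01937   -0.03874
  Equil        2.772      0.434 4.5682e-04      2.789
  solve Keq expr → x = -0.01937; check Q = 0.01568
Then change container volume by factor 2 (V_new/V_old).
Step 3:
                   G          C          X          E
  Initial      1.386      0.217 2.2841e-04      1.395
  Change  1.1362e-04 3.4086e-04 -1.1362e-04 -2.2724e-04
  Equil        1.386     0.2173 1.1479e-04      1.394
  solve Keq expr → x = -1.1362e-04; check Q = 0.01568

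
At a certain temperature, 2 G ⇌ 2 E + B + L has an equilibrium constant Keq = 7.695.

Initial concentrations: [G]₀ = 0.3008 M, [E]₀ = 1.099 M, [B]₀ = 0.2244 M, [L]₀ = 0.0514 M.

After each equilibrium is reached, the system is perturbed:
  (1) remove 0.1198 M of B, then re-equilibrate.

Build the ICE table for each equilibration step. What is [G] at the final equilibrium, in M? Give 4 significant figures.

[G]_eq = 0.08669 M

Q₀ = 0.154 vs Keq = 7.695 ⇒ Q<K, forward
Step 1:
                  G         E         B         L
  I          0.3008     1.099    0.2244    0.0514
  C         -0.1978    0.1978   0.09888   0.09888
  E           0.103     1.297    0.3233    0.1503
  solve Keq expr → x = 0.09888; check Q = 7.695
Then remove 0.1198 M of B.
Step 2:
                  G         E         B         L
  I           0.103     1.297    0.2035    0.1503
  C        -0.01635   0.01635  0.008174  0.008174
  E         0.08669     1.313    0.2117    0.1585
  solve Keq expr → x = 0.008174; check Q = 7.695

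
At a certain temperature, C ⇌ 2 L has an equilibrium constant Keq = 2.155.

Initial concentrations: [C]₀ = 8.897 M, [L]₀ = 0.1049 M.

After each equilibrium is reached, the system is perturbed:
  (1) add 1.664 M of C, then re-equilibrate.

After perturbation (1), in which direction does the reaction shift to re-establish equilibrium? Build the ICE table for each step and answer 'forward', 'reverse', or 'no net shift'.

Q₀ = 0.001237 vs Keq = 2.155 ⇒ Q<K, forward
Step 1:
                    C           L
  I             8.897      0.1049
  C             -1.89       3.781
  E             7.007       3.886
  solve Keq expr → x = 1.89; check Q = 2.155
Then add 1.664 M of C.
Step 2:
                    C           L
  I             8.671       3.886
  C           -0.1941      0.3882
  E             8.476       4.274
  solve Keq expr → x = 0.1941; check Q = 2.155

Direction: forward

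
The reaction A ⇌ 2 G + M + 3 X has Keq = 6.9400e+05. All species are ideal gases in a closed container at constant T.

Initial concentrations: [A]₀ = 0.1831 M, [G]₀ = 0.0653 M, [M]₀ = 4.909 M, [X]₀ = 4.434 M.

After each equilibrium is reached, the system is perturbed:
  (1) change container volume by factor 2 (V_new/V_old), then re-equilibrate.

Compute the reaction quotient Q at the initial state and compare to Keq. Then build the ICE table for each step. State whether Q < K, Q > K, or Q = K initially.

Q₀ = 9.966 vs Keq = 6.9400e+05 ⇒ Q<K, forward
Step 1:
                    A           G           M           X
  init         0.1831      0.0653       4.909       4.434
  Δ           -0.1829      0.3659      0.1829      0.5488
  eq       1.6874e-04      0.4312       5.092       4.983
  solve Keq expr → x = 0.1829; check Q = 6.9400e+05
Then change container volume by factor 2 (V_new/V_old).
Step 2:
                    A           G           M           X
  init     8.4371e-05      0.2156       2.546       2.491
  Δ       -8.1730e-05  1.6346e-04  8.1730e-05  2.4519e-04
  eq       2.6415e-06      0.2157       2.546       2.492
  solve Keq expr → x = 8.1730e-05; check Q = 6.9400e+05

Q₀ = 9.966; Q < K (proceeds forward)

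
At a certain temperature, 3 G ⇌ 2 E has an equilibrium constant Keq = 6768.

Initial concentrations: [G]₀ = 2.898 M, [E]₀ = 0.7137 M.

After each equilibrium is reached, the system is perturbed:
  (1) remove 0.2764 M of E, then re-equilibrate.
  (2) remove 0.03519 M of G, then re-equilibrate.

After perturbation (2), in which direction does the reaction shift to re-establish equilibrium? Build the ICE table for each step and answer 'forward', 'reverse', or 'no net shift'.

Direction: reverse

Q₀ = 0.02093 vs Keq = 6768 ⇒ Q<K, forward
Step 1:
                   G          E
  I            2.898     0.7137
  C           -2.799      1.866
  E          0.09943      2.579
  solve Keq expr → x = 0.9329; check Q = 6768
Then remove 0.2764 M of E.
Step 2:
                   G          E
  I          0.09943      2.303
  C         -0.00711    0.00474
  E          0.09232      2.308
  solve Keq expr → x = 0.00237; check Q = 6768
Then remove 0.03519 M of G.
Step 3:
                   G          E
  I          0.05713      2.308
  C          0.03457   -0.02305
  E          0.09171      2.285
  solve Keq expr → x = -0.01152; check Q = 6768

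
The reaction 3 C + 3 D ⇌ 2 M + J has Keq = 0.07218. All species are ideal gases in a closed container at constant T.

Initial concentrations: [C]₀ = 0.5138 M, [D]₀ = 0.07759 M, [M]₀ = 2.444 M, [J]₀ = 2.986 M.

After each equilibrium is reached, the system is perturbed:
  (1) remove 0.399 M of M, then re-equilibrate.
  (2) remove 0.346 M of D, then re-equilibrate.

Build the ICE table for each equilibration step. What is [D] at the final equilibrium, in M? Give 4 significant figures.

Q₀ = 2.8151e+05 vs Keq = 0.07218 ⇒ Q>K, reverse
Step 1:
                  C         D         M         J
  I          0.5138   0.07759     2.444     2.986
  C           1.687     1.687    -1.124   -0.5622
  E             2.2     1.764      1.32     2.424
  solve Keq expr → x = -0.5622; check Q = 0.07218
Then remove 0.399 M of M.
Step 2:
                  C         D         M         J
  I             2.2     1.764    0.9207     2.424
  C         -0.1532   -0.1532    0.1021   0.05105
  E           2.047     1.611     1.023     2.475
  solve Keq expr → x = 0.05105; check Q = 0.07218
Then remove 0.346 M of D.
Step 3:
                  C         D         M         J
  I           2.047     1.265     1.023     2.475
  C          0.1403    0.1403  -0.09354  -0.04677
  E           2.187     1.405    0.9292     2.428
  solve Keq expr → x = -0.04677; check Q = 0.07218

[D]_eq = 1.405 M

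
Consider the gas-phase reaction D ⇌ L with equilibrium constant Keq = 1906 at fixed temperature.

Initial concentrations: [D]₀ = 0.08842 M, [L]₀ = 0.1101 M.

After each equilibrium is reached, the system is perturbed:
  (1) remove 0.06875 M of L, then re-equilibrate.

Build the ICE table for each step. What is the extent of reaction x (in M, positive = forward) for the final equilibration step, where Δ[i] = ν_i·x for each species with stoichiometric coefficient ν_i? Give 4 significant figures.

x = 3.6051e-05 M

Q₀ = 1.245 vs Keq = 1906 ⇒ Q<K, forward
Step 1:
                  D         L
  Initial   0.08842    0.1101
  Change   -0.08832   0.08832
  Equil   1.0410e-04    0.1984
  solve Keq expr → x = 0.08832; check Q = 1906
Then remove 0.06875 M of L.
Step 2:
                  D         L
  Initial 1.0410e-04    0.1297
  Change  -3.6051e-05 3.6051e-05
  Equil   6.8049e-05    0.1297
  solve Keq expr → x = 3.6051e-05; check Q = 1906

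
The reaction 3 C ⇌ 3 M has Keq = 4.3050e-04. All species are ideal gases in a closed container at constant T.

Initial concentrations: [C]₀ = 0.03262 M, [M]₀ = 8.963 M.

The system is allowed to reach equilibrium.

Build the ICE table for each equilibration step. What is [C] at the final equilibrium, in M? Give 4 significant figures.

Q₀ = 2.0745e+07 vs Keq = 4.3050e-04 ⇒ Q>K, reverse
Step 1:
                    C           M
  init        0.03262       8.963
  Δ             8.331      -8.331
  eq            8.364      0.6316
  solve Keq expr → x = -2.777; check Q = 4.3050e-04

[C]_eq = 8.364 M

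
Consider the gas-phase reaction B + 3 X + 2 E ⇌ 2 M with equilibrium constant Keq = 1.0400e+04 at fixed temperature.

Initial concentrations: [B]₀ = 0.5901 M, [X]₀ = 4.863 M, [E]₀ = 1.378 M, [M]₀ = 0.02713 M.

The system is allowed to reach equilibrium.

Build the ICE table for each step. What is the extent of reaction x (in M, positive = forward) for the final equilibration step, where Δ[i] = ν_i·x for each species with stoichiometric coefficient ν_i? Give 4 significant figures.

Q₀ = 5.7117e-06 vs Keq = 1.0400e+04 ⇒ Q<K, forward
Step 1:
                    B           X           E           M
  init         0.5901       4.863       1.378     0.02713
  Δ             -0.59       -1.77       -1.18        1.18
  eq       1.2072e-04       3.093       0.198       1.207
  solve Keq expr → x = 0.59; check Q = 1.0400e+04

x = 0.59 M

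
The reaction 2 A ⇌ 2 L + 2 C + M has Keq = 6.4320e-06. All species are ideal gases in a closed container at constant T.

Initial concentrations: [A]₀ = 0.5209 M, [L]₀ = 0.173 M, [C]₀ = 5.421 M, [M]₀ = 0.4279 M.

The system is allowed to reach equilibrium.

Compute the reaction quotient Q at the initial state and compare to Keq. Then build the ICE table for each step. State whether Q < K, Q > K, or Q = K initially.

Q₀ = 1.387 vs Keq = 6.4320e-06 ⇒ Q>K, reverse
Step 1:
                    A           L           C           M
  I            0.5209       0.173       5.421      0.4279
  C            0.1724     -0.1724     -0.1724    -0.08621
  E            0.6933  5.7313e-04       5.249      0.3417
  solve Keq expr → x = -0.08621; check Q = 6.4320e-06

Q₀ = 1.387; Q > K (proceeds reverse)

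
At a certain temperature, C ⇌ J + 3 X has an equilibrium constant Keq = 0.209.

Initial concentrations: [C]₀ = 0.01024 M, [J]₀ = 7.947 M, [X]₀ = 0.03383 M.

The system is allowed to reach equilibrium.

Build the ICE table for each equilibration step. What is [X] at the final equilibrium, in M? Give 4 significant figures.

Q₀ = 0.03005 vs Keq = 0.209 ⇒ Q<K, forward
Step 1:
                  C         J         X
  init      0.01024     7.947   0.03383
  Δ        -0.00544   0.00544   0.01632
  eq         0.0048     7.952   0.05015
  solve Keq expr → x = 0.00544; check Q = 0.209

[X]_eq = 0.05015 M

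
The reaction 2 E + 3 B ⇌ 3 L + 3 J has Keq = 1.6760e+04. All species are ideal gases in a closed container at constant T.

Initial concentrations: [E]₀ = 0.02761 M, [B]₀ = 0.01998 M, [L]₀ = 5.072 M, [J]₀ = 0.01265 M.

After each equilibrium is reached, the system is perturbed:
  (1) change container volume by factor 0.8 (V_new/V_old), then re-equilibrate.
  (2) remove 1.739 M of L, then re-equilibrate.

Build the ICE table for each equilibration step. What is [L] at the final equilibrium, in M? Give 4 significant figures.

[L]_eq = 4.6 M

Q₀ = 4.3440e+04 vs Keq = 1.6760e+04 ⇒ Q>K, reverse
Step 1:
                  E         B         L         J
  I         0.02761   0.01998     5.072   0.01265
  C        0.001411  0.002117 -0.002117 -0.002117
  E         0.02902    0.0221      5.07   0.01053
  solve Keq expr → x = -7.0557e-04; check Q = 1.6760e+04
Then change container volume by factor 0.8 (V_new/V_old).
Step 2:
                  E         B         L         J
  I         0.03628   0.02762     6.337   0.01317
  C       3.9395e-04 5.9092e-04 -5.9092e-04 -5.9092e-04
  E         0.03667   0.02821     6.337   0.01258
  solve Keq expr → x = -1.9697e-04; check Q = 1.6760e+04
Then remove 1.739 M of L.
Step 3:
                  E         B         L         J
  I         0.03667   0.02821     4.598   0.01258
  C       -0.001752 -0.002628  0.002628  0.002628
  E         0.03492   0.02558       4.6    0.0152
  solve Keq expr → x = 8.7610e-04; check Q = 1.6760e+04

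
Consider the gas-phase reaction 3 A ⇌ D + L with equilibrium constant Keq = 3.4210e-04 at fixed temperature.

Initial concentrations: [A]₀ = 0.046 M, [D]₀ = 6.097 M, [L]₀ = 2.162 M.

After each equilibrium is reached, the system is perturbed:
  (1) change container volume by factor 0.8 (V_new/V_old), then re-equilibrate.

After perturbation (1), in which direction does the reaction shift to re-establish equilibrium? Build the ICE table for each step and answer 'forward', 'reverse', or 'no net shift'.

Direction: forward

Q₀ = 1.3542e+05 vs Keq = 3.4210e-04 ⇒ Q>K, reverse
Step 1:
                    A           D           L
  I             0.046       6.097       2.162
  C             6.416      -2.139      -2.139
  E             6.462       3.958     0.02332
  solve Keq expr → x = -2.139; check Q = 3.4210e-04
Then change container volume by factor 0.8 (V_new/V_old).
Step 2:
                    A           D           L
  I             8.078       4.948     0.02915
  C          -0.02087    0.006955    0.006955
  E             8.057       4.955     0.03611
  solve Keq expr → x = 0.006955; check Q = 3.4210e-04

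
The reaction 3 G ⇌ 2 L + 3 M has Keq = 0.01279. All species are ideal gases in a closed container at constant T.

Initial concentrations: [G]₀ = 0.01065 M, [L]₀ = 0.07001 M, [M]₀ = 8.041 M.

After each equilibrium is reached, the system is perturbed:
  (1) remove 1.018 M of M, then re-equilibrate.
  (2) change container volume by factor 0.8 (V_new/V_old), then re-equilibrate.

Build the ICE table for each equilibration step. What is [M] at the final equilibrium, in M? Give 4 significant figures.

Q₀ = 2.1096e+06 vs Keq = 0.01279 ⇒ Q>K, reverse
Step 1:
                    G           L           M
  I           0.01065     0.07001       8.041
  C            0.1047    -0.06981     -0.1047
  E            0.1154  1.9821e-04       7.936
  solve Keq expr → x = -0.03491; check Q = 0.01279
Then remove 1.018 M of M.
Step 2:
                    G           L           M
  I            0.1154  1.9821e-04       6.918
  C       -6.7656e-05  4.5104e-05  6.7656e-05
  E            0.1153  2.4332e-04       6.918
  solve Keq expr → x = 2.2552e-05; check Q = 0.01279
Then change container volume by factor 0.8 (V_new/V_old).
Step 3:
                    G           L           M
  I            0.1441  3.0415e-04       8.648
  C        9.0893e-05 -6.0596e-05 -9.0893e-05
  E            0.1442  2.4355e-04       8.648
  solve Keq expr → x = -3.0298e-05; check Q = 0.01279

[M]_eq = 8.648 M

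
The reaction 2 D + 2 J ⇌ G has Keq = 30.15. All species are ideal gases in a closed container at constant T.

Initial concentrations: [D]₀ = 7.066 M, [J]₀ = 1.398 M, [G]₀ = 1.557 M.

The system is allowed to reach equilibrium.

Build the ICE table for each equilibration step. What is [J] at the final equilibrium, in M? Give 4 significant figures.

[J]_eq = 0.04761 M

Q₀ = 0.01596 vs Keq = 30.15 ⇒ Q<K, forward
Step 1:
                    D           J           G
  Initial       7.066       1.398       1.557
  Change        -1.35       -1.35      0.6752
  Equil         5.716     0.04761       2.232
  solve Keq expr → x = 0.6752; check Q = 30.15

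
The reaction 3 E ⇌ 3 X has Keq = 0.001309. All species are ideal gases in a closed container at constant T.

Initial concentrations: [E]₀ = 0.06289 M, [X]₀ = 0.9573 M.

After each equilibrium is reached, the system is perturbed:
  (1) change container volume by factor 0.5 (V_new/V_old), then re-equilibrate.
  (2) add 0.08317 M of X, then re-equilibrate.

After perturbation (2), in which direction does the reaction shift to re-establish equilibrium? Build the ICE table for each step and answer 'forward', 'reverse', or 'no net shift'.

Q₀ = 3527 vs Keq = 0.001309 ⇒ Q>K, reverse
Step 1:
                   E          X
  I          0.06289     0.9573
  C           0.8567    -0.8567
  E           0.9196     0.1006
  solve Keq expr → x = -0.2856; check Q = 0.001309
Then change container volume by factor 0.5 (V_new/V_old).
Step 2:
                   E          X
  I            1.839     0.2012
  C                0          0
  E            1.839     0.2012
  solve Keq expr → x = 0; check Q = 0.001309
Then add 0.08317 M of X.
Step 3:
                   E          X
  I            1.839     0.2844
  C          0.07497   -0.07497
  E            1.914     0.2094
  solve Keq expr → x = -0.02499; check Q = 0.001309

Direction: reverse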